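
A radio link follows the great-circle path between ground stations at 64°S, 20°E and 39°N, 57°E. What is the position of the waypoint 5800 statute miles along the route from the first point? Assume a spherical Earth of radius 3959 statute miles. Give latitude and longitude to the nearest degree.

≈ 17°N, 51°E

Write both endpoints as unit vectors p₁, p₂ with components (cos φ cos λ, cos φ sin λ, sin φ).
The central angle between the endpoints is δ = arccos(p₁·p₂) ≈ 1.869 rad (107.1°). The total great-circle distance is δ·R ≈ 1.869 × 3959 ≈ 7398 mi, so the target fraction is f = 5800/7398 ≈ 0.784.
Interpolate at f ≈ 0.784 with slerp weights a = sin((1−f)δ)/sin δ ≈ 0.411, b = sin(fδ)/sin δ ≈ 1.040.
p = a·p₁ + b·p₂ ≈ (0.610, 0.740, 0.285); φ = arcsin(p_z) ≈ 16.58°, λ = atan2(p_y, p_x) ≈ 50.51°.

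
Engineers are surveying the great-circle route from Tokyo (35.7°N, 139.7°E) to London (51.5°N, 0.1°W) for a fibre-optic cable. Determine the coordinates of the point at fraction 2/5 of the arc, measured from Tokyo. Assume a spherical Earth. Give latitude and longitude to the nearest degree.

From cos δ = sin φ₁ sin φ₂ + cos φ₁ cos φ₂ cos Δλ, the central angle is δ ≈ 1.500 rad (86.0°).
Interpolate at f = 2/5 with slerp weights a = sin((1−f)δ)/sin δ ≈ 0.785, b = sin(fδ)/sin δ ≈ 0.566.
p = a·p₁ + b·p₂ ≈ (-0.134, 0.412, 0.901); φ = arcsin(p_z) ≈ 64.33°, λ = atan2(p_y, p_x) ≈ 108.02°.

≈ 64°N, 108°E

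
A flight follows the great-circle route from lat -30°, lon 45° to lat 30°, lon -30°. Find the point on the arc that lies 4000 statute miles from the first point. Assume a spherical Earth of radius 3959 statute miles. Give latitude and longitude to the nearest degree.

≈ lat 8°, lon -1°

Write both endpoints as unit vectors p₁, p₂ with components (cos φ cos λ, cos φ sin λ, sin φ).
The central angle between the endpoints is δ = arccos(p₁·p₂) ≈ 1.627 rad (93.2°). The total great-circle distance is δ·R ≈ 1.627 × 3959 ≈ 6440 mi, so the target fraction is f = 4000/6440 ≈ 0.621.
Interpolate at f ≈ 0.621 with slerp weights a = sin((1−f)δ)/sin δ ≈ 0.579, b = sin(fδ)/sin δ ≈ 0.848.
p = a·p₁ + b·p₂ ≈ (0.991, -0.013, 0.135); φ = arcsin(p_z) ≈ 7.74°, λ = atan2(p_y, p_x) ≈ -0.74°.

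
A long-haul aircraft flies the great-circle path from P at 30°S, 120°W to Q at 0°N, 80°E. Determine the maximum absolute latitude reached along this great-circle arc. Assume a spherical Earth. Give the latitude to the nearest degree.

The great circle lies in the plane with unit normal n̂ = (p₁ × p₂)/|p₁ × p₂|.
Here n̂_z ≈ -0.510; the vertex latitude is φ_max = arccos|n̂_z| ≈ 59.4°.
Check via Clairaut: cos φ_max = |cos φ₁| · sin C = cos(30.0°)·sin(143.9°) ≈ 0.510, again giving ≈ 59.4°.

≈ 59°S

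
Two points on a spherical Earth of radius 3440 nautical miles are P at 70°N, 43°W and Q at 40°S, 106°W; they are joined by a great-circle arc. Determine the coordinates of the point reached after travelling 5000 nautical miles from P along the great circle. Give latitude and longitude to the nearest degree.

Write both endpoints as unit vectors p₁, p₂ with components (cos φ cos λ, cos φ sin λ, sin φ).
The central angle between the endpoints is δ = arccos(p₁·p₂) ≈ 2.077 rad (119.0°). The total great-circle distance is δ·R ≈ 2.077 × 3440 ≈ 7146 nmi, so the target fraction is f = 5000/7146 ≈ 0.700.
Interpolate at f ≈ 0.700 with slerp weights a = sin((1−f)δ)/sin δ ≈ 0.668, b = sin(fδ)/sin δ ≈ 1.136.
p = a·p₁ + b·p₂ ≈ (-0.073, -0.992, -0.102); φ = arcsin(p_z) ≈ -5.87°, λ = atan2(p_y, p_x) ≈ -94.19°.

≈ 6°S, 94°W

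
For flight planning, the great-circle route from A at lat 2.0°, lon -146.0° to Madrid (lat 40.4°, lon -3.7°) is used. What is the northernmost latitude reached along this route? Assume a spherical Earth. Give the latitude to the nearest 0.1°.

The great circle lies in the plane with unit normal n̂ = (p₁ × p₂)/|p₁ × p₂|.
Here n̂_z ≈ +0.571; the vertex latitude is φ_max = arccos|n̂_z| ≈ 55.2°.
Check via Clairaut: cos φ_max = |cos φ₁| · sin C = cos(2.0°)·sin(34.9°) ≈ 0.571, again giving ≈ 55.2°.

≈ 55.2°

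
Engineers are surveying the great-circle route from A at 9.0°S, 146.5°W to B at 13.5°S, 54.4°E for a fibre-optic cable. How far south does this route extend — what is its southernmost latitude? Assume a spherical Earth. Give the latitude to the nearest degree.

≈ 48°S

The great circle lies in the plane with unit normal n̂ = (p₁ × p₂)/|p₁ × p₂|.
Here n̂_z ≈ -0.673; the vertex latitude is φ_max = arccos|n̂_z| ≈ 47.7°.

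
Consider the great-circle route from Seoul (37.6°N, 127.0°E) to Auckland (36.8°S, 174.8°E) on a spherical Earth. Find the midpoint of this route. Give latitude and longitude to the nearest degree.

From cos δ = sin φ₁ sin φ₂ + cos φ₁ cos φ₂ cos Δλ, the central angle is δ ≈ 1.510 rad (86.5°).
Interpolate at f = 1/2 with slerp weights a = sin((1−f)δ)/sin δ ≈ 0.687, b = sin(fδ)/sin δ ≈ 0.687.
p = a·p₁ + b·p₂ ≈ (-0.875, 0.484, 0.008); φ = arcsin(p_z) ≈ 0.44°, λ = atan2(p_y, p_x) ≈ 151.03°.

≈ 0°N, 151°E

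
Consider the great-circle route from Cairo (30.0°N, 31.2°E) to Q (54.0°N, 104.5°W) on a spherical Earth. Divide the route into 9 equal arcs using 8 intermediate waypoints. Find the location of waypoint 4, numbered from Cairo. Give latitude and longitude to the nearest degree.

Write both endpoints as unit vectors p₁, p₂ with components (cos φ cos λ, cos φ sin λ, sin φ).
The central angle between the endpoints is δ = arccos(p₁·p₂) ≈ 1.531 rad (87.7°).
Interpolate at f = 4/9 with slerp weights a = sin((1−f)δ)/sin δ ≈ 0.752, b = sin(fδ)/sin δ ≈ 0.630.
p = a·p₁ + b·p₂ ≈ (0.464, -0.021, 0.885); φ = arcsin(p_z) ≈ 62.29°, λ = atan2(p_y, p_x) ≈ -2.57°.

≈ (62°N, 3°W)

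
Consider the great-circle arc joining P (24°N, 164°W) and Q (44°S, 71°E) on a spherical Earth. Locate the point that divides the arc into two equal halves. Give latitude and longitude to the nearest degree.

≈ (20°S, 146°E)

From cos δ = sin φ₁ sin φ₂ + cos φ₁ cos φ₂ cos Δλ, the central angle is δ ≈ 2.291 rad (131.3°).
Interpolate at f = 1/2 with slerp weights a = sin((1−f)δ)/sin δ ≈ 1.212, b = sin(fδ)/sin δ ≈ 1.212.
p = a·p₁ + b·p₂ ≈ (-0.780, 0.519, -0.349); φ = arcsin(p_z) ≈ -20.42°, λ = atan2(p_y, p_x) ≈ 146.37°.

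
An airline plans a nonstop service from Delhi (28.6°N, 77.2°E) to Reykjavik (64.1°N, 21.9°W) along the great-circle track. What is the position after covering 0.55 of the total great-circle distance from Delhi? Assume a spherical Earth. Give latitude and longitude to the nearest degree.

Write both endpoints as unit vectors p₁, p₂ with components (cos φ cos λ, cos φ sin λ, sin φ).
The central angle between the endpoints is δ = arccos(p₁·p₂) ≈ 1.192 rad (68.3°).
Interpolate at f = 0.55 with slerp weights a = sin((1−f)δ)/sin δ ≈ 0.550, b = sin(fδ)/sin δ ≈ 0.656.
p = a·p₁ + b·p₂ ≈ (0.373, 0.364, 0.853); φ = arcsin(p_z) ≈ 58.59°, λ = atan2(p_y, p_x) ≈ 44.31°.

≈ 59°N, 44°E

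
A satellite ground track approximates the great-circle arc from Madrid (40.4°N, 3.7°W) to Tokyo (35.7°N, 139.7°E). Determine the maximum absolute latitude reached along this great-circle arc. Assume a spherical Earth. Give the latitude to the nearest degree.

The great circle lies in the plane with unit normal n̂ = (p₁ × p₂)/|p₁ × p₂|.
Here n̂_z ≈ +0.371; the vertex latitude is φ_max = arccos|n̂_z| ≈ 68.2°.
Check via Clairaut: cos φ_max = |cos φ₁| · sin C = cos(40.4°)·sin(29.2°) ≈ 0.371, again giving ≈ 68.2°.

≈ 68°N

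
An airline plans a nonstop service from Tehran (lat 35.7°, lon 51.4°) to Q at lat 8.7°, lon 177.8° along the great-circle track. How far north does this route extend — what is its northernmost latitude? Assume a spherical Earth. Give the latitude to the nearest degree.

≈ 45°

The great circle lies in the plane with unit normal n̂ = (p₁ × p₂)/|p₁ × p₂|.
Here n̂_z ≈ +0.701; the vertex latitude is φ_max = arccos|n̂_z| ≈ 45.5°.
Check via Clairaut: cos φ_max = |cos φ₁| · sin C = cos(35.7°)·sin(59.7°) ≈ 0.701, again giving ≈ 45.5°.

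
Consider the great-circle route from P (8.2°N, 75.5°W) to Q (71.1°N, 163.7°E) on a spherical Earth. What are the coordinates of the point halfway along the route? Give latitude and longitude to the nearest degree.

≈ (51°N, 94°W)

The haversine formula gives a central angle δ ≈ 1.600 rad (91.7°) between the endpoints.
Interpolate at f = 1/2 with slerp weights a = sin((1−f)δ)/sin δ ≈ 0.718, b = sin(fδ)/sin δ ≈ 0.718.
p = a·p₁ + b·p₂ ≈ (-0.045, -0.622, 0.781); φ = arcsin(p_z) ≈ 51.38°, λ = atan2(p_y, p_x) ≈ -94.16°.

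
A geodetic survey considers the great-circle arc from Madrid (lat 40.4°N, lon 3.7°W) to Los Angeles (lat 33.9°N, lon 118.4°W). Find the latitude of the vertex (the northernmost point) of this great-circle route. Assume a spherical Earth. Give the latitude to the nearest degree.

≈ 55°N

The great circle lies in the plane with unit normal n̂ = (p₁ × p₂)/|p₁ × p₂|.
Here n̂_z ≈ -0.577; the vertex latitude is φ_max = arccos|n̂_z| ≈ 54.8°.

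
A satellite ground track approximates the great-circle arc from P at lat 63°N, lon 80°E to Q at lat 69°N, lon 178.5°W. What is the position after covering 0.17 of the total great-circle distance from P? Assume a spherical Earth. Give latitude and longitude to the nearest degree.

≈ lat 68°N, lon 90°E

Write both endpoints as unit vectors p₁, p₂ with components (cos φ cos λ, cos φ sin λ, sin φ).
The central angle between the endpoints is δ = arccos(p₁·p₂) ≈ 0.645 rad (36.9°).
Interpolate at f = 0.17 with slerp weights a = sin((1−f)δ)/sin δ ≈ 0.849, b = sin(fδ)/sin δ ≈ 0.182.
p = a·p₁ + b·p₂ ≈ (0.002, 0.378, 0.926); φ = arcsin(p_z) ≈ 67.81°, λ = atan2(p_y, p_x) ≈ 89.74°.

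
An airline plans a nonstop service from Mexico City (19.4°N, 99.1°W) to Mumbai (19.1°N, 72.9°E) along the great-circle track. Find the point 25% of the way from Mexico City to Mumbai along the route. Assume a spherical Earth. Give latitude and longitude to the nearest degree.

The haversine formula gives a central angle δ ≈ 2.456 rad (140.7°) between the endpoints.
Interpolate at f = 0.25 with slerp weights a = sin((1−f)δ)/sin δ ≈ 1.521, b = sin(fδ)/sin δ ≈ 0.910.
p = a·p₁ + b·p₂ ≈ (0.026, -0.595, 0.803); φ = arcsin(p_z) ≈ 53.42°, λ = atan2(p_y, p_x) ≈ -87.52°.

≈ (53°N, 88°W)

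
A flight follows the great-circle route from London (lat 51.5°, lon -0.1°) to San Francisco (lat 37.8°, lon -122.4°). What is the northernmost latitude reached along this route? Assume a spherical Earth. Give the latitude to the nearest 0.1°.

≈ 64.8°

The great circle lies in the plane with unit normal n̂ = (p₁ × p₂)/|p₁ × p₂|.
Here n̂_z ≈ -0.426; the vertex latitude is φ_max = arccos|n̂_z| ≈ 64.8°.
Check via Clairaut: cos φ_max = |cos φ₁| · sin C = cos(51.5°)·sin(43.2°) ≈ 0.426, again giving ≈ 64.8°.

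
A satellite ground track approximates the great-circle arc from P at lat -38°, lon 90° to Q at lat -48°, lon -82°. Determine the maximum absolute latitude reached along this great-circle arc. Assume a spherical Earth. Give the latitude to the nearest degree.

≈ -86°

The great circle lies in the plane with unit normal n̂ = (p₁ × p₂)/|p₁ × p₂|.
Here n̂_z ≈ -0.074; the vertex latitude is φ_max = arccos|n̂_z| ≈ 85.8°.
Check via Clairaut: cos φ_max = |cos φ₁| · sin C = cos(38.0°)·sin(174.6°) ≈ 0.074, again giving ≈ 85.8°.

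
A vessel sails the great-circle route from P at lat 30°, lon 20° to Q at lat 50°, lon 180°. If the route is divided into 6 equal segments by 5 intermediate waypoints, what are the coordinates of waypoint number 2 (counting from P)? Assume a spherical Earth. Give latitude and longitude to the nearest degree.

Write both endpoints as unit vectors p₁, p₂ with components (cos φ cos λ, cos φ sin λ, sin φ).
The central angle between the endpoints is δ = arccos(p₁·p₂) ≈ 1.711 rad (98.1°).
Interpolate at f = 2/6 with slerp weights a = sin((1−f)δ)/sin δ ≈ 0.918, b = sin(fδ)/sin δ ≈ 0.545.
p = a·p₁ + b·p₂ ≈ (0.397, 0.272, 0.877); φ = arcsin(p_z) ≈ 61.26°, λ = atan2(p_y, p_x) ≈ 34.44°.

≈ lat 61°, lon 34°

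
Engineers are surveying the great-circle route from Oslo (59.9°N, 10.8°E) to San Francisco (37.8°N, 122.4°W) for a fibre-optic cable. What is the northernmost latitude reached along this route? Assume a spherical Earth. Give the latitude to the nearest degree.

≈ 73°N

The great circle lies in the plane with unit normal n̂ = (p₁ × p₂)/|p₁ × p₂|.
Here n̂_z ≈ -0.299; the vertex latitude is φ_max = arccos|n̂_z| ≈ 72.6°.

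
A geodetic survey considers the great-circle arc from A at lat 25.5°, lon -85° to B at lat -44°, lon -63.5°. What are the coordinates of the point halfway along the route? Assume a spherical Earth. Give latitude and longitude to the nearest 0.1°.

Write both endpoints as unit vectors p₁, p₂ with components (cos φ cos λ, cos φ sin λ, sin φ).
The central angle between the endpoints is δ = arccos(p₁·p₂) ≈ 1.261 rad (72.2°).
Interpolate at f = 1/2 with slerp weights a = sin((1−f)δ)/sin δ ≈ 0.619, b = sin(fδ)/sin δ ≈ 0.619.
p = a·p₁ + b·p₂ ≈ (0.247, -0.955, -0.164); φ = arcsin(p_z) ≈ -9.41°, λ = atan2(p_y, p_x) ≈ -75.48°.

≈ lat -9.4°, lon -75.5°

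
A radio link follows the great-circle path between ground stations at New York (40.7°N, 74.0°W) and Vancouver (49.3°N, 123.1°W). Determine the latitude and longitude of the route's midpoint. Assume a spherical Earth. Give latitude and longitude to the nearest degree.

≈ 48°N, 97°W

Convert each endpoint to a unit vector on the sphere (x = cos φ cos λ, y = cos φ sin λ, z = sin φ).
The central angle between the endpoints is δ = arccos(p₁·p₂) ≈ 0.613 rad (35.1°).
Interpolate at f = 1/2 with slerp weights a = sin((1−f)δ)/sin δ ≈ 0.524, b = sin(fδ)/sin δ ≈ 0.524.
p = a·p₁ + b·p₂ ≈ (-0.077, -0.669, 0.740); φ = arcsin(p_z) ≈ 47.69°, λ = atan2(p_y, p_x) ≈ -96.58°.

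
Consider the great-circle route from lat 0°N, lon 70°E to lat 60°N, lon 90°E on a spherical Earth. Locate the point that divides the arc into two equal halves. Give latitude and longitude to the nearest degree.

≈ lat 30°N, lon 77°E

Write both endpoints as unit vectors p₁, p₂ with components (cos φ cos λ, cos φ sin λ, sin φ).
The central angle between the endpoints is δ = arccos(p₁·p₂) ≈ 1.082 rad (62.0°).
Interpolate at f = 1/2 with slerp weights a = sin((1−f)δ)/sin δ ≈ 0.583, b = sin(fδ)/sin δ ≈ 0.583.
p = a·p₁ + b·p₂ ≈ (0.199, 0.840, 0.505); φ = arcsin(p_z) ≈ 30.34°, λ = atan2(p_y, p_x) ≈ 76.64°.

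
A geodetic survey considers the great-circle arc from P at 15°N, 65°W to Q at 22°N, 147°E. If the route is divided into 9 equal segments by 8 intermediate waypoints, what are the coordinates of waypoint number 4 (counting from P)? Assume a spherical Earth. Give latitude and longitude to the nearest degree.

The haversine formula gives a central angle δ ≈ 2.295 rad (131.5°) between the endpoints.
Interpolate at f = 4/9 with slerp weights a = sin((1−f)δ)/sin δ ≈ 1.277, b = sin(fδ)/sin δ ≈ 1.138.
p = a·p₁ + b·p₂ ≈ (-0.363, -0.544, 0.757); φ = arcsin(p_z) ≈ 49.17°, λ = atan2(p_y, p_x) ≈ -123.76°.

≈ 49°N, 124°W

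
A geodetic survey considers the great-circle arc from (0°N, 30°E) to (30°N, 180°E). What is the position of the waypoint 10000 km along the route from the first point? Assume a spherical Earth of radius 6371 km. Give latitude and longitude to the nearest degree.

The haversine formula gives a central angle δ ≈ 2.419 rad (138.6°) between the endpoints. The total great-circle distance is δ·R ≈ 2.419 × 6371 ≈ 15411 km, so the target fraction is f = 10000/15411 ≈ 0.649.
Interpolate at f ≈ 0.649 with slerp weights a = sin((1−f)δ)/sin δ ≈ 1.135, b = sin(fδ)/sin δ ≈ 1.512.
p = a·p₁ + b·p₂ ≈ (-0.326, 0.568, 0.756); φ = arcsin(p_z) ≈ 49.11°, λ = atan2(p_y, p_x) ≈ 119.90°.

≈ (49°N, 120°E)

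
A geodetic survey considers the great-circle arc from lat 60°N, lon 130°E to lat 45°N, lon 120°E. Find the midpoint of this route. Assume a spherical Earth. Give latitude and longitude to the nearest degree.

Write both endpoints as unit vectors p₁, p₂ with components (cos φ cos λ, cos φ sin λ, sin φ).
The central angle between the endpoints is δ = arccos(p₁·p₂) ≈ 0.282 rad (16.1°).
Interpolate at f = 1/2 with slerp weights a = sin((1−f)δ)/sin δ ≈ 0.505, b = sin(fδ)/sin δ ≈ 0.505.
p = a·p₁ + b·p₂ ≈ (-0.341, 0.503, 0.794); φ = arcsin(p_z) ≈ 52.60°, λ = atan2(p_y, p_x) ≈ 124.14°.

≈ lat 53°N, lon 124°E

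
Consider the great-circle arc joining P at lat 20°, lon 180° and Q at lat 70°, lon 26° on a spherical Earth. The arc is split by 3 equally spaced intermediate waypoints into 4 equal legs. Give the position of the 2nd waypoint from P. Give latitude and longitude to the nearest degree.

≈ lat 63°, lon 167°

Convert each endpoint to a unit vector on the sphere (x = cos φ cos λ, y = cos φ sin λ, z = sin φ).
The central angle between the endpoints is δ = arccos(p₁·p₂) ≈ 1.538 rad (88.1°).
Interpolate at f = 2/4 with slerp weights a = sin((1−f)δ)/sin δ ≈ 0.696, b = sin(fδ)/sin δ ≈ 0.696.
p = a·p₁ + b·p₂ ≈ (-0.440, 0.104, 0.892); φ = arcsin(p_z) ≈ 63.12°, λ = atan2(p_y, p_x) ≈ 166.66°.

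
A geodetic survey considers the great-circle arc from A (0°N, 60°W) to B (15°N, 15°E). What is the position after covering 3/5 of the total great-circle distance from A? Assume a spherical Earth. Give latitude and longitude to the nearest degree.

The haversine formula gives a central angle δ ≈ 1.318 rad (75.5°) between the endpoints.
Interpolate at f = 3/5 with slerp weights a = sin((1−f)δ)/sin δ ≈ 0.520, b = sin(fδ)/sin δ ≈ 0.734.
p = a·p₁ + b·p₂ ≈ (0.945, -0.266, 0.190); φ = arcsin(p_z) ≈ 10.96°, λ = atan2(p_y, p_x) ≈ -15.75°.

≈ (11°N, 16°W)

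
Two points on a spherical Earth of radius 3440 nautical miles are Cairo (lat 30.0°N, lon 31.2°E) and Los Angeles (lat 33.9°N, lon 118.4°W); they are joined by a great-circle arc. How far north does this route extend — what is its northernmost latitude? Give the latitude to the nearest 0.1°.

The great circle lies in the plane with unit normal n̂ = (p₁ × p₂)/|p₁ × p₂|.
Here n̂_z ≈ -0.387; the vertex latitude is φ_max = arccos|n̂_z| ≈ 67.2°.
Check via Clairaut: cos φ_max = |cos φ₁| · sin C = cos(30.0°)·sin(26.5°) ≈ 0.387, again giving ≈ 67.2°.

≈ 67.2°N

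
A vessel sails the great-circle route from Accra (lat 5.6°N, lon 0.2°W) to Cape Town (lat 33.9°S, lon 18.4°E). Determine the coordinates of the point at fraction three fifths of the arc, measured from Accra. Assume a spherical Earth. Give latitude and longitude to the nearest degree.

From cos δ = sin φ₁ sin φ₂ + cos φ₁ cos φ₂ cos Δλ, the central angle is δ ≈ 0.755 rad (43.2°).
Interpolate at f = 3/5 with slerp weights a = sin((1−f)δ)/sin δ ≈ 0.434, b = sin(fδ)/sin δ ≈ 0.639.
p = a·p₁ + b·p₂ ≈ (0.935, 0.166, -0.314); φ = arcsin(p_z) ≈ -18.29°, λ = atan2(p_y, p_x) ≈ 10.06°.

≈ lat 18°S, lon 10°E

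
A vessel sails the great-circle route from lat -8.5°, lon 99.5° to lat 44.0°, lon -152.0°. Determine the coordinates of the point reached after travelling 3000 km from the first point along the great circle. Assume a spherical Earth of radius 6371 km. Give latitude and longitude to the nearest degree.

≈ lat 10°, lon 119°

Write both endpoints as unit vectors p₁, p₂ with components (cos φ cos λ, cos φ sin λ, sin φ).
The central angle between the endpoints is δ = arccos(p₁·p₂) ≈ 1.905 rad (109.2°). The total great-circle distance is δ·R ≈ 1.905 × 6371 ≈ 12139 km, so the target fraction is f = 3000/12139 ≈ 0.247.
Interpolate at f ≈ 0.247 with slerp weights a = sin((1−f)δ)/sin δ ≈ 1.049, b = sin(fδ)/sin δ ≈ 0.480.
p = a·p₁ + b·p₂ ≈ (-0.476, 0.861, 0.179); φ = arcsin(p_z) ≈ 10.29°, λ = atan2(p_y, p_x) ≈ 118.95°.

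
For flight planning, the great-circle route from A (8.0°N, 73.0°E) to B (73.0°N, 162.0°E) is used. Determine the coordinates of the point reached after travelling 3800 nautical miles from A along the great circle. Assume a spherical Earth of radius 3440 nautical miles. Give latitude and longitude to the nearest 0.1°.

≈ (65.2°N, 111.9°E)

Convert each endpoint to a unit vector on the sphere (x = cos φ cos λ, y = cos φ sin λ, z = sin φ).
The central angle between the endpoints is δ = arccos(p₁·p₂) ≈ 1.432 rad (82.1°). The total great-circle distance is δ·R ≈ 1.432 × 3440 ≈ 4927 nmi, so the target fraction is f = 3800/4927 ≈ 0.771.
Interpolate at f ≈ 0.771 with slerp weights a = sin((1−f)δ)/sin δ ≈ 0.325, b = sin(fδ)/sin δ ≈ 0.902.
p = a·p₁ + b·p₂ ≈ (-0.157, 0.389, 0.908); φ = arcsin(p_z) ≈ 65.20°, λ = atan2(p_y, p_x) ≈ 111.94°.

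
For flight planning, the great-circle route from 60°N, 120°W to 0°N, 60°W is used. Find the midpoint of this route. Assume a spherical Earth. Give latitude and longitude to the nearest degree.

Convert each endpoint to a unit vector on the sphere (x = cos φ cos λ, y = cos φ sin λ, z = sin φ).
The central angle between the endpoints is δ = arccos(p₁·p₂) ≈ 1.318 rad (75.5°).
Interpolate at f = 1/2 with slerp weights a = sin((1−f)δ)/sin δ ≈ 0.632, b = sin(fδ)/sin δ ≈ 0.632.
p = a·p₁ + b·p₂ ≈ (0.158, -0.822, 0.548); φ = arcsin(p_z) ≈ 33.21°, λ = atan2(p_y, p_x) ≈ -79.11°.

≈ 33°N, 79°W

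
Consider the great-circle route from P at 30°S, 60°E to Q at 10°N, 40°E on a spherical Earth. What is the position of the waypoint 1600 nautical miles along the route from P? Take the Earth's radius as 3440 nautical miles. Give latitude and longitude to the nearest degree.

≈ 6°S, 47°E

Convert each endpoint to a unit vector on the sphere (x = cos φ cos λ, y = cos φ sin λ, z = sin φ).
The central angle between the endpoints is δ = arccos(p₁·p₂) ≈ 0.775 rad (44.4°). The total great-circle distance is δ·R ≈ 0.775 × 3440 ≈ 2665 nmi, so the target fraction is f = 1600/2665 ≈ 0.600.
Interpolate at f ≈ 0.600 with slerp weights a = sin((1−f)δ)/sin δ ≈ 0.436, b = sin(fδ)/sin δ ≈ 0.641.
p = a·p₁ + b·p₂ ≈ (0.672, 0.733, -0.106); φ = arcsin(p_z) ≈ -6.11°, λ = atan2(p_y, p_x) ≈ 47.46°.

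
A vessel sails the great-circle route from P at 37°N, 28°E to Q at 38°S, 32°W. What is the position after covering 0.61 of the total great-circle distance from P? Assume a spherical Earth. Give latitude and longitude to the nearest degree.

≈ 9°S, 7°W

Convert each endpoint to a unit vector on the sphere (x = cos φ cos λ, y = cos φ sin λ, z = sin φ).
The central angle between the endpoints is δ = arccos(p₁·p₂) ≈ 1.627 rad (93.2°).
Interpolate at f = 0.61 with slerp weights a = sin((1−f)δ)/sin δ ≈ 0.594, b = sin(fδ)/sin δ ≈ 0.839.
p = a·p₁ + b·p₂ ≈ (0.979, -0.128, -0.159); φ = arcsin(p_z) ≈ -9.15°, λ = atan2(p_y, p_x) ≈ -7.43°.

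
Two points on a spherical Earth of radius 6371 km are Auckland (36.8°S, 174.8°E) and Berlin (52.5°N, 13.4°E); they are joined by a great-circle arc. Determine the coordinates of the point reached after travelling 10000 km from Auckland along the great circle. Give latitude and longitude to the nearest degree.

≈ (42°N, 127°E)

Write both endpoints as unit vectors p₁, p₂ with components (cos φ cos λ, cos φ sin λ, sin φ).
The central angle between the endpoints is δ = arccos(p₁·p₂) ≈ 2.785 rad (159.6°). The total great-circle distance is δ·R ≈ 2.785 × 6371 ≈ 17746 km, so the target fraction is f = 10000/17746 ≈ 0.564.
Interpolate at f ≈ 0.564 with slerp weights a = sin((1−f)δ)/sin δ ≈ 2.689, b = sin(fδ)/sin δ ≈ 2.868.
p = a·p₁ + b·p₂ ≈ (-0.446, 0.600, 0.664); φ = arcsin(p_z) ≈ 41.64°, λ = atan2(p_y, p_x) ≈ 126.64°.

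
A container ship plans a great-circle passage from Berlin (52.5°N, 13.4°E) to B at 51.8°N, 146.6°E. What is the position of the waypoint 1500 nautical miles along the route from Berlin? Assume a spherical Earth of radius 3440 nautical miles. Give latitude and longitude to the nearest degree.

Convert each endpoint to a unit vector on the sphere (x = cos φ cos λ, y = cos φ sin λ, z = sin φ).
The central angle between the endpoints is δ = arccos(p₁·p₂) ≈ 1.196 rad (68.5°). The total great-circle distance is δ·R ≈ 1.196 × 3440 ≈ 4115 nmi, so the target fraction is f = 1500/4115 ≈ 0.364.
Interpolate at f ≈ 0.364 with slerp weights a = sin((1−f)δ)/sin δ ≈ 0.740, b = sin(fδ)/sin δ ≈ 0.454.
p = a·p₁ + b·p₂ ≈ (0.204, 0.259, 0.944); φ = arcsin(p_z) ≈ 70.75°, λ = atan2(p_y, p_x) ≈ 51.74°.

≈ 71°N, 52°E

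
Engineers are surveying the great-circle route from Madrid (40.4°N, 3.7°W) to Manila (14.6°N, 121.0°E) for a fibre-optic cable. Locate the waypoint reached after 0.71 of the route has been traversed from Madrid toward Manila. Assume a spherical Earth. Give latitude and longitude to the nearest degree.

From cos δ = sin φ₁ sin φ₂ + cos φ₁ cos φ₂ cos Δλ, the central angle is δ ≈ 1.830 rad (104.8°).
Interpolate at f = 0.71 with slerp weights a = sin((1−f)δ)/sin δ ≈ 0.524, b = sin(fδ)/sin δ ≈ 0.997.
p = a·p₁ + b·p₂ ≈ (-0.099, 0.801, 0.591); φ = arcsin(p_z) ≈ 36.20°, λ = atan2(p_y, p_x) ≈ 97.03°.

≈ (36°N, 97°E)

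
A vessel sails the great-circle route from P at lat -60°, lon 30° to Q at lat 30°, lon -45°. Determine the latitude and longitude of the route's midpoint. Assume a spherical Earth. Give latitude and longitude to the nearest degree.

Write both endpoints as unit vectors p₁, p₂ with components (cos φ cos λ, cos φ sin λ, sin φ).
The central angle between the endpoints is δ = arccos(p₁·p₂) ≈ 1.898 rad (108.7°).
Interpolate at f = 1/2 with slerp weights a = sin((1−f)δ)/sin δ ≈ 0.858, b = sin(fδ)/sin δ ≈ 0.858.
p = a·p₁ + b·p₂ ≈ (0.897, -0.311, -0.314); φ = arcsin(p_z) ≈ -18.31°, λ = atan2(p_y, p_x) ≈ -19.12°.

≈ lat -18°, lon -19°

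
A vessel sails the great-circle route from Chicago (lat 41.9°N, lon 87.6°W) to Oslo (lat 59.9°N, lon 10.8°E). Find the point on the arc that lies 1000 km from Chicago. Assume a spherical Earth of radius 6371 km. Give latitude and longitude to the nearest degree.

≈ lat 49°N, lon 80°W

Convert each endpoint to a unit vector on the sphere (x = cos φ cos λ, y = cos φ sin λ, z = sin φ).
The central angle between the endpoints is δ = arccos(p₁·p₂) ≈ 1.020 rad (58.4°). The total great-circle distance is δ·R ≈ 1.020 × 6371 ≈ 6499 km, so the target fraction is f = 1000/6499 ≈ 0.154.
Interpolate at f ≈ 0.154 with slerp weights a = sin((1−f)δ)/sin δ ≈ 0.892, b = sin(fδ)/sin δ ≈ 0.183.
p = a·p₁ + b·p₂ ≈ (0.118, -0.646, 0.754); φ = arcsin(p_z) ≈ 48.96°, λ = atan2(p_y, p_x) ≈ -79.63°.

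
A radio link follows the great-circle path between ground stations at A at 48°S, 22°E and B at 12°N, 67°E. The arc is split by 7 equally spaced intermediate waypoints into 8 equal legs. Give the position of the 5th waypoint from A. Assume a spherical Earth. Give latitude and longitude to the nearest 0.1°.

≈ 11.6°S, 53.7°E

Convert each endpoint to a unit vector on the sphere (x = cos φ cos λ, y = cos φ sin λ, z = sin φ).
The central angle between the endpoints is δ = arccos(p₁·p₂) ≈ 1.257 rad (72.0°).
Interpolate at f = 5/8 with slerp weights a = sin((1−f)δ)/sin δ ≈ 0.478, b = sin(fδ)/sin δ ≈ 0.744.
p = a·p₁ + b·p₂ ≈ (0.580, 0.789, -0.200); φ = arcsin(p_z) ≈ -11.55°, λ = atan2(p_y, p_x) ≈ 53.67°.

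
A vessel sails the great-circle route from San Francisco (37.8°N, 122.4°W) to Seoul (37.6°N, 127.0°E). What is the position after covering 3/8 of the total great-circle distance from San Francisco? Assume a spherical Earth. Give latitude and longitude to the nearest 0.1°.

Convert each endpoint to a unit vector on the sphere (x = cos φ cos λ, y = cos φ sin λ, z = sin φ).
The central angle between the endpoints is δ = arccos(p₁·p₂) ≈ 1.416 rad (81.2°).
Interpolate at f = 3/8 with slerp weights a = sin((1−f)δ)/sin δ ≈ 0.783, b = sin(fδ)/sin δ ≈ 0.513.
p = a·p₁ + b·p₂ ≈ (-0.576, -0.198, 0.793); φ = arcsin(p_z) ≈ 52.46°, λ = atan2(p_y, p_x) ≈ -161.01°.

≈ 52.5°N, 161.0°W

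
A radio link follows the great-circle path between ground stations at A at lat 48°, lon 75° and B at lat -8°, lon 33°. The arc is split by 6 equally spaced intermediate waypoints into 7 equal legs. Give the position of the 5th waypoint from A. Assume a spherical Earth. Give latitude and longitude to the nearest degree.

Write both endpoints as unit vectors p₁, p₂ with components (cos φ cos λ, cos φ sin λ, sin φ).
The central angle between the endpoints is δ = arccos(p₁·p₂) ≈ 1.171 rad (67.1°).
Interpolate at f = 5/7 with slerp weights a = sin((1−f)δ)/sin δ ≈ 0.357, b = sin(fδ)/sin δ ≈ 0.806.
p = a·p₁ + b·p₂ ≈ (0.731, 0.665, 0.153); φ = arcsin(p_z) ≈ 8.79°, λ = atan2(p_y, p_x) ≈ 42.30°.

≈ lat 9°, lon 42°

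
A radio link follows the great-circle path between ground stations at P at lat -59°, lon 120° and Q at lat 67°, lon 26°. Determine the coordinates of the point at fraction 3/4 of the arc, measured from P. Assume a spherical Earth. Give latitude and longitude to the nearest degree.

Write both endpoints as unit vectors p₁, p₂ with components (cos φ cos λ, cos φ sin λ, sin φ).
The central angle between the endpoints is δ = arccos(p₁·p₂) ≈ 2.503 rad (143.4°).
Interpolate at f = 3/4 with slerp weights a = sin((1−f)δ)/sin δ ≈ 0.983, b = sin(fδ)/sin δ ≈ 1.600.
p = a·p₁ + b·p₂ ≈ (0.309, 0.712, 0.630); φ = arcsin(p_z) ≈ 39.06°, λ = atan2(p_y, p_x) ≈ 66.57°.

≈ lat 39°, lon 67°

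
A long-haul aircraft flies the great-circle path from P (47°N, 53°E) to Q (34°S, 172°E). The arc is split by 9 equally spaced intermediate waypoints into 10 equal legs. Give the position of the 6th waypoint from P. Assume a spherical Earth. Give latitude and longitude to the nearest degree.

≈ (3°N, 131°E)

Convert each endpoint to a unit vector on the sphere (x = cos φ cos λ, y = cos φ sin λ, z = sin φ).
The central angle between the endpoints is δ = arccos(p₁·p₂) ≈ 2.323 rad (133.1°).
Interpolate at f = 6/10 with slerp weights a = sin((1−f)δ)/sin δ ≈ 1.097, b = sin(fδ)/sin δ ≈ 1.348.
p = a·p₁ + b·p₂ ≈ (-0.656, 0.753, 0.049); φ = arcsin(p_z) ≈ 2.78°, λ = atan2(p_y, p_x) ≈ 131.08°.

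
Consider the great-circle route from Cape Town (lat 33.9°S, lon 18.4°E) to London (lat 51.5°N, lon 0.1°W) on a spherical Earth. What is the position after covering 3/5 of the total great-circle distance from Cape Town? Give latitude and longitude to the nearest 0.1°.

Convert each endpoint to a unit vector on the sphere (x = cos φ cos λ, y = cos φ sin λ, z = sin φ).
The central angle between the endpoints is δ = arccos(p₁·p₂) ≈ 1.517 rad (86.9°).
Interpolate at f = 3/5 with slerp weights a = sin((1−f)δ)/sin δ ≈ 0.571, b = sin(fδ)/sin δ ≈ 0.791.
p = a·p₁ + b·p₂ ≈ (0.942, 0.149, 0.300); φ = arcsin(p_z) ≈ 17.48°, λ = atan2(p_y, p_x) ≈ 8.97°.

≈ lat 17.5°N, lon 9.0°E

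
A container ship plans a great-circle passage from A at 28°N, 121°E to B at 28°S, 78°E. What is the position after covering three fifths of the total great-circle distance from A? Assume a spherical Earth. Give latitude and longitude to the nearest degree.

≈ 6°S, 96°E

Convert each endpoint to a unit vector on the sphere (x = cos φ cos λ, y = cos φ sin λ, z = sin φ).
The central angle between the endpoints is δ = arccos(p₁·p₂) ≈ 1.213 rad (69.5°).
Interpolate at f = 3/5 with slerp weights a = sin((1−f)δ)/sin δ ≈ 0.498, b = sin(fδ)/sin δ ≈ 0.710.
p = a·p₁ + b·p₂ ≈ (-0.096, 0.990, -0.100); φ = arcsin(p_z) ≈ -5.72°, λ = atan2(p_y, p_x) ≈ 95.54°.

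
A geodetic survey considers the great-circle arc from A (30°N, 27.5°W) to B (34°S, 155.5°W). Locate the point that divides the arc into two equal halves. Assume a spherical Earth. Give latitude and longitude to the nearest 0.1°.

Convert each endpoint to a unit vector on the sphere (x = cos φ cos λ, y = cos φ sin λ, z = sin φ).
The central angle between the endpoints is δ = arccos(p₁·p₂) ≈ 2.377 rad (136.2°).
Interpolate at f = 1/2 with slerp weights a = sin((1−f)δ)/sin δ ≈ 1.340, b = sin(fδ)/sin δ ≈ 1.340.
p = a·p₁ + b·p₂ ≈ (0.018, -0.997, -0.079); φ = arcsin(p_z) ≈ -4.55°, λ = atan2(p_y, p_x) ≈ -88.94°.

≈ (4.6°S, 88.9°W)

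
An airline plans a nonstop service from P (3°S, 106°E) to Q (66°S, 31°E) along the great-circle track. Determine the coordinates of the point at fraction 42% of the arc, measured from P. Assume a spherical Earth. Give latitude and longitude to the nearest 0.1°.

The haversine formula gives a central angle δ ≈ 1.417 rad (81.2°) between the endpoints.
Interpolate at f = 0.42 with slerp weights a = sin((1−f)δ)/sin δ ≈ 0.741, b = sin(fδ)/sin δ ≈ 0.567.
p = a·p₁ + b·p₂ ≈ (-0.006, 0.830, -0.557); φ = arcsin(p_z) ≈ -33.86°, λ = atan2(p_y, p_x) ≈ 90.43°.

≈ (33.9°S, 90.4°E)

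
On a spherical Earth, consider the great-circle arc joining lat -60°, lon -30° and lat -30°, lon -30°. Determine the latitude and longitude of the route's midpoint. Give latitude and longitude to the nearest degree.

The haversine formula gives a central angle δ ≈ 0.524 rad (30.0°) between the endpoints.
Interpolate at f = 1/2 with slerp weights a = sin((1−f)δ)/sin δ ≈ 0.518, b = sin(fδ)/sin δ ≈ 0.518.
p = a·p₁ + b·p₂ ≈ (0.612, -0.354, -0.707); φ = arcsin(p_z) ≈ -45.00°, λ = atan2(p_y, p_x) ≈ -30.00°.

≈ lat -45°, lon -30°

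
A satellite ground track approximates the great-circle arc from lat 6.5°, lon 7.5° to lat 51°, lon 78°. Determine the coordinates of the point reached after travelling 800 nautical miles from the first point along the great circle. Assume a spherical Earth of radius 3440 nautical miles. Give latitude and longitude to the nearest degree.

The haversine formula gives a central angle δ ≈ 1.270 rad (72.7°) between the endpoints. The total great-circle distance is δ·R ≈ 1.270 × 3440 ≈ 4367 nmi, so the target fraction is f = 800/4367 ≈ 0.183.
Interpolate at f ≈ 0.183 with slerp weights a = sin((1−f)δ)/sin δ ≈ 0.901, b = sin(fδ)/sin δ ≈ 0.241.
p = a·p₁ + b·p₂ ≈ (0.920, 0.265, 0.290); φ = arcsin(p_z) ≈ 16.83°, λ = atan2(p_y, p_x) ≈ 16.10°.

≈ lat 17°, lon 16°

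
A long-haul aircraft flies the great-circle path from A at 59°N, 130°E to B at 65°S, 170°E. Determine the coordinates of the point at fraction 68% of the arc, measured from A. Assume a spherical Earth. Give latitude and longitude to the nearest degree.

Write both endpoints as unit vectors p₁, p₂ with components (cos φ cos λ, cos φ sin λ, sin φ).
The central angle between the endpoints is δ = arccos(p₁·p₂) ≈ 2.227 rad (127.6°).
Interpolate at f = 0.68 with slerp weights a = sin((1−f)δ)/sin δ ≈ 0.825, b = sin(fδ)/sin δ ≈ 1.260.
p = a·p₁ + b·p₂ ≈ (-0.798, 0.418, -0.435); φ = arcsin(p_z) ≈ -25.77°, λ = atan2(p_y, p_x) ≈ 152.34°.

≈ 26°S, 152°E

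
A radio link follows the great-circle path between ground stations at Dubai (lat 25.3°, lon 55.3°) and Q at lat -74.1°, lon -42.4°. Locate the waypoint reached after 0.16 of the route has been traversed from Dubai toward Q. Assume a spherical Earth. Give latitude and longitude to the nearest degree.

≈ lat 7°, lon 50°

The haversine formula gives a central angle δ ≈ 2.031 rad (116.4°) between the endpoints.
Interpolate at f = 0.16 with slerp weights a = sin((1−f)δ)/sin δ ≈ 1.106, b = sin(fδ)/sin δ ≈ 0.356.
p = a·p₁ + b·p₂ ≈ (0.641, 0.756, 0.130); φ = arcsin(p_z) ≈ 7.46°, λ = atan2(p_y, p_x) ≈ 49.70°.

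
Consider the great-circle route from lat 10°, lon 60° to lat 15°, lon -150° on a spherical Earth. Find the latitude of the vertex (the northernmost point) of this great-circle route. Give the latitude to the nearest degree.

The great circle lies in the plane with unit normal n̂ = (p₁ × p₂)/|p₁ × p₂|.
Here n̂_z ≈ +0.758; the vertex latitude is φ_max = arccos|n̂_z| ≈ 40.7°.
Check via Clairaut: cos φ_max = |cos φ₁| · sin C = cos(10.0°)·sin(50.4°) ≈ 0.758, again giving ≈ 40.7°.

≈ 41°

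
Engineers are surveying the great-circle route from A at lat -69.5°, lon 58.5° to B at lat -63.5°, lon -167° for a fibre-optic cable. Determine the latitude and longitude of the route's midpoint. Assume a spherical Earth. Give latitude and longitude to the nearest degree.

Convert each endpoint to a unit vector on the sphere (x = cos φ cos λ, y = cos φ sin λ, z = sin φ).
The central angle between the endpoints is δ = arccos(p₁·p₂) ≈ 0.754 rad (43.2°).
Interpolate at f = 1/2 with slerp weights a = sin((1−f)δ)/sin δ ≈ 0.538, b = sin(fδ)/sin δ ≈ 0.538.
p = a·p₁ + b·p₂ ≈ (-0.135, 0.107, -0.985); φ = arcsin(p_z) ≈ -80.08°, λ = atan2(p_y, p_x) ≈ 141.79°.

≈ lat -80°, lon 142°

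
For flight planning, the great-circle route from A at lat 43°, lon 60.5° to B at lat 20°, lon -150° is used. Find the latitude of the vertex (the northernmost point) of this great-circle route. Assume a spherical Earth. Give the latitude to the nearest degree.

≈ 68°

The great circle lies in the plane with unit normal n̂ = (p₁ × p₂)/|p₁ × p₂|.
Here n̂_z ≈ +0.374; the vertex latitude is φ_max = arccos|n̂_z| ≈ 68.1°.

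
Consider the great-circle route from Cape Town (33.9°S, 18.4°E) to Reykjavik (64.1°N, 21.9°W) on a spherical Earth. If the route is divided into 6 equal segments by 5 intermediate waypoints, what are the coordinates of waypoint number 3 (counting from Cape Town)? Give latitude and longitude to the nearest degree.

The haversine formula gives a central angle δ ≈ 1.798 rad (103.0°) between the endpoints.
Interpolate at f = 3/6 with slerp weights a = sin((1−f)δ)/sin δ ≈ 0.803, b = sin(fδ)/sin δ ≈ 0.803.
p = a·p₁ + b·p₂ ≈ (0.958, 0.080, 0.275); φ = arcsin(p_z) ≈ 15.94°, λ = atan2(p_y, p_x) ≈ 4.75°.

≈ 16°N, 5°E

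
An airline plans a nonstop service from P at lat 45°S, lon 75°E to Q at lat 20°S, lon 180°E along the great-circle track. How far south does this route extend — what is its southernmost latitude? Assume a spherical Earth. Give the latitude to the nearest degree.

The great circle lies in the plane with unit normal n̂ = (p₁ × p₂)/|p₁ × p₂|.
Here n̂_z ≈ +0.643; the vertex latitude is φ_max = arccos|n̂_z| ≈ 50.0°.

≈ 50°S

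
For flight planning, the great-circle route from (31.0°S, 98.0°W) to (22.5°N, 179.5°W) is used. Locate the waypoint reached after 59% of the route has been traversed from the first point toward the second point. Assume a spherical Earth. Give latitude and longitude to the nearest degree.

≈ (0°N, 147°W)

Write both endpoints as unit vectors p₁, p₂ with components (cos φ cos λ, cos φ sin λ, sin φ).
The central angle between the endpoints is δ = arccos(p₁·p₂) ≈ 1.651 rad (94.6°).
Interpolate at f = 0.59 with slerp weights a = sin((1−f)δ)/sin δ ≈ 0.628, b = sin(fδ)/sin δ ≈ 0.830.
p = a·p₁ + b·p₂ ≈ (-0.842, -0.540, -0.006); φ = arcsin(p_z) ≈ -0.35°, λ = atan2(p_y, p_x) ≈ -147.31°.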